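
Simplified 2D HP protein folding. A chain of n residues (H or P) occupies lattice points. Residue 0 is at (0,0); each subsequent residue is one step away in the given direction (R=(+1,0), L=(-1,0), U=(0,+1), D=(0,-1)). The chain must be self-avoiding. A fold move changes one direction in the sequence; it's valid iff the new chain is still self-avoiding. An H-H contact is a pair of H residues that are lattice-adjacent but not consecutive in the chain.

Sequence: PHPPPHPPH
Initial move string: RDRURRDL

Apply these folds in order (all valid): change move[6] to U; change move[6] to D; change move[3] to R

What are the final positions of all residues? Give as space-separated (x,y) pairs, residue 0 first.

Initial moves: RDRURRDL
Fold: move[6]->U => RDRURRUL (positions: [(0, 0), (1, 0), (1, -1), (2, -1), (2, 0), (3, 0), (4, 0), (4, 1), (3, 1)])
Fold: move[6]->D => RDRURRDL (positions: [(0, 0), (1, 0), (1, -1), (2, -1), (2, 0), (3, 0), (4, 0), (4, -1), (3, -1)])
Fold: move[3]->R => RDRRRRDL (positions: [(0, 0), (1, 0), (1, -1), (2, -1), (3, -1), (4, -1), (5, -1), (5, -2), (4, -2)])

Answer: (0,0) (1,0) (1,-1) (2,-1) (3,-1) (4,-1) (5,-1) (5,-2) (4,-2)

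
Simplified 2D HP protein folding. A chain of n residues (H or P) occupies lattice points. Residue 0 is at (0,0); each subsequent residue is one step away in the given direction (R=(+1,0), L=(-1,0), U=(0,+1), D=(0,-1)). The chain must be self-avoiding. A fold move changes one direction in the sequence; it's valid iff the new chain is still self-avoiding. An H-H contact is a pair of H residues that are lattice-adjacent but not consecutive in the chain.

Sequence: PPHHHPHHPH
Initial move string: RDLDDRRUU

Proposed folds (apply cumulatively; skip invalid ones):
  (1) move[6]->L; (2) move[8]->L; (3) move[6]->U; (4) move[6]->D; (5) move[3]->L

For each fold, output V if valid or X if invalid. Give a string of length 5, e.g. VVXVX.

Initial: RDLDDRRUU -> [(0, 0), (1, 0), (1, -1), (0, -1), (0, -2), (0, -3), (1, -3), (2, -3), (2, -2), (2, -1)]
Fold 1: move[6]->L => RDLDDRLUU INVALID (collision), skipped
Fold 2: move[8]->L => RDLDDRRUL VALID
Fold 3: move[6]->U => RDLDDRUUL INVALID (collision), skipped
Fold 4: move[6]->D => RDLDDRDUL INVALID (collision), skipped
Fold 5: move[3]->L => RDLLDRRUL INVALID (collision), skipped

Answer: XVXXX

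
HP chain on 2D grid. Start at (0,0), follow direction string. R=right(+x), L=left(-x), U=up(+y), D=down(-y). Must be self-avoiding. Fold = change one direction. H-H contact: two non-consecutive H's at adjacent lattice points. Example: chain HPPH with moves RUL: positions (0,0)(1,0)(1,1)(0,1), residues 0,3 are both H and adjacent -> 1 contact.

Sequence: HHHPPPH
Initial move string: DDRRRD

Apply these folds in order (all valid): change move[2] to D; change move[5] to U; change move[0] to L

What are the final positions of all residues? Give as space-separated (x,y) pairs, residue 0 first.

Answer: (0,0) (-1,0) (-1,-1) (-1,-2) (0,-2) (1,-2) (1,-1)

Derivation:
Initial moves: DDRRRD
Fold: move[2]->D => DDDRRD (positions: [(0, 0), (0, -1), (0, -2), (0, -3), (1, -3), (2, -3), (2, -4)])
Fold: move[5]->U => DDDRRU (positions: [(0, 0), (0, -1), (0, -2), (0, -3), (1, -3), (2, -3), (2, -2)])
Fold: move[0]->L => LDDRRU (positions: [(0, 0), (-1, 0), (-1, -1), (-1, -2), (0, -2), (1, -2), (1, -1)])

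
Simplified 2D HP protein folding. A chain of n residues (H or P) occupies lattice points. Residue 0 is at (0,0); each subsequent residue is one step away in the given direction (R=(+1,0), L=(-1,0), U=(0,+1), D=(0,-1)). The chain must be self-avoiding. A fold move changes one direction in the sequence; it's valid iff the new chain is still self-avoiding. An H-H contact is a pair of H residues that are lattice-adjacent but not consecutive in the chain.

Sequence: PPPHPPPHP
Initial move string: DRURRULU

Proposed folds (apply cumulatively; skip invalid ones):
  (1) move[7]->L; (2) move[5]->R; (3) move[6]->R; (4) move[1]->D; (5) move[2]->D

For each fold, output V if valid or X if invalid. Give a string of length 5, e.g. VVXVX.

Initial: DRURRULU -> [(0, 0), (0, -1), (1, -1), (1, 0), (2, 0), (3, 0), (3, 1), (2, 1), (2, 2)]
Fold 1: move[7]->L => DRURRULL VALID
Fold 2: move[5]->R => DRURRRLL INVALID (collision), skipped
Fold 3: move[6]->R => DRURRURL INVALID (collision), skipped
Fold 4: move[1]->D => DDURRULL INVALID (collision), skipped
Fold 5: move[2]->D => DRDRRULL INVALID (collision), skipped

Answer: VXXXX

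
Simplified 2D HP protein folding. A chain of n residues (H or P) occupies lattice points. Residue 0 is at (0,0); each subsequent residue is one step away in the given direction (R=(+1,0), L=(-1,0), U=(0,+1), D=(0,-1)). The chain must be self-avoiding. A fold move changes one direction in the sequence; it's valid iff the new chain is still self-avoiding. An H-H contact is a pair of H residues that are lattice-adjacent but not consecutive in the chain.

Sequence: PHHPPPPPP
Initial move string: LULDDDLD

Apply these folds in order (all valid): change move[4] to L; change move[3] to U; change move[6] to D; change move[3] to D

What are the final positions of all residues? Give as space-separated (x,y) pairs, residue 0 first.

Answer: (0,0) (-1,0) (-1,1) (-2,1) (-2,0) (-3,0) (-3,-1) (-3,-2) (-3,-3)

Derivation:
Initial moves: LULDDDLD
Fold: move[4]->L => LULDLDLD (positions: [(0, 0), (-1, 0), (-1, 1), (-2, 1), (-2, 0), (-3, 0), (-3, -1), (-4, -1), (-4, -2)])
Fold: move[3]->U => LULULDLD (positions: [(0, 0), (-1, 0), (-1, 1), (-2, 1), (-2, 2), (-3, 2), (-3, 1), (-4, 1), (-4, 0)])
Fold: move[6]->D => LULULDDD (positions: [(0, 0), (-1, 0), (-1, 1), (-2, 1), (-2, 2), (-3, 2), (-3, 1), (-3, 0), (-3, -1)])
Fold: move[3]->D => LULDLDDD (positions: [(0, 0), (-1, 0), (-1, 1), (-2, 1), (-2, 0), (-3, 0), (-3, -1), (-3, -2), (-3, -3)])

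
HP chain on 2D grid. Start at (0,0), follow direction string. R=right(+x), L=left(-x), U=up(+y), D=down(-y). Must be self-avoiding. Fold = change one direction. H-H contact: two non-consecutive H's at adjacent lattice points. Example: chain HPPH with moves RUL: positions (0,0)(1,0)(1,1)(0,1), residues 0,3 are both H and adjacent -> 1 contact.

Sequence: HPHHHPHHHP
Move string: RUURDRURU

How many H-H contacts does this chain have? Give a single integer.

Answer: 1

Derivation:
Positions: [(0, 0), (1, 0), (1, 1), (1, 2), (2, 2), (2, 1), (3, 1), (3, 2), (4, 2), (4, 3)]
H-H contact: residue 4 @(2,2) - residue 7 @(3, 2)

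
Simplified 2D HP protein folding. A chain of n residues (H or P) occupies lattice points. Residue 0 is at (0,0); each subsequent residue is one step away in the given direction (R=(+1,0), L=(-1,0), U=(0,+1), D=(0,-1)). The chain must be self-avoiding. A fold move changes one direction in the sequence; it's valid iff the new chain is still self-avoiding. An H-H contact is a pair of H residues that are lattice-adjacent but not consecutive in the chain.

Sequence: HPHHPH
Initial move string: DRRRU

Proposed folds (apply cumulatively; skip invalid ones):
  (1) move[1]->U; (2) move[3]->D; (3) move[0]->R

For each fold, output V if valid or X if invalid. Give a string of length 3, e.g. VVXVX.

Answer: XXV

Derivation:
Initial: DRRRU -> [(0, 0), (0, -1), (1, -1), (2, -1), (3, -1), (3, 0)]
Fold 1: move[1]->U => DURRU INVALID (collision), skipped
Fold 2: move[3]->D => DRRDU INVALID (collision), skipped
Fold 3: move[0]->R => RRRRU VALID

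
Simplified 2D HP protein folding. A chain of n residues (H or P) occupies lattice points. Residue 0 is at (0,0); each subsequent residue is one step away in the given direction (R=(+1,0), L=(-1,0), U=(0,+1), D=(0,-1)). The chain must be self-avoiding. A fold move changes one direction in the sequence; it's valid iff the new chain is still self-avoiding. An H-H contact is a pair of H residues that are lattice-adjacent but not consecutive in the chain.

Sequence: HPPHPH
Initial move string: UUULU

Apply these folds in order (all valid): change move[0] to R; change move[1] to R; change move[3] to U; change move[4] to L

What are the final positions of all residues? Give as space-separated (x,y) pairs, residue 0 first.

Answer: (0,0) (1,0) (2,0) (2,1) (2,2) (1,2)

Derivation:
Initial moves: UUULU
Fold: move[0]->R => RUULU (positions: [(0, 0), (1, 0), (1, 1), (1, 2), (0, 2), (0, 3)])
Fold: move[1]->R => RRULU (positions: [(0, 0), (1, 0), (2, 0), (2, 1), (1, 1), (1, 2)])
Fold: move[3]->U => RRUUU (positions: [(0, 0), (1, 0), (2, 0), (2, 1), (2, 2), (2, 3)])
Fold: move[4]->L => RRUUL (positions: [(0, 0), (1, 0), (2, 0), (2, 1), (2, 2), (1, 2)])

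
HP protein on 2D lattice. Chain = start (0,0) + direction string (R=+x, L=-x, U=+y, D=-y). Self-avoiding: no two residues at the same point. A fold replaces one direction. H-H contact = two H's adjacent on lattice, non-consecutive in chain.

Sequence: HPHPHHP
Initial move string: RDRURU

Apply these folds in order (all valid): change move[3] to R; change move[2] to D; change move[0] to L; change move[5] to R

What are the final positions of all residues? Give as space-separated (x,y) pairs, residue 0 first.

Answer: (0,0) (-1,0) (-1,-1) (-1,-2) (0,-2) (1,-2) (2,-2)

Derivation:
Initial moves: RDRURU
Fold: move[3]->R => RDRRRU (positions: [(0, 0), (1, 0), (1, -1), (2, -1), (3, -1), (4, -1), (4, 0)])
Fold: move[2]->D => RDDRRU (positions: [(0, 0), (1, 0), (1, -1), (1, -2), (2, -2), (3, -2), (3, -1)])
Fold: move[0]->L => LDDRRU (positions: [(0, 0), (-1, 0), (-1, -1), (-1, -2), (0, -2), (1, -2), (1, -1)])
Fold: move[5]->R => LDDRRR (positions: [(0, 0), (-1, 0), (-1, -1), (-1, -2), (0, -2), (1, -2), (2, -2)])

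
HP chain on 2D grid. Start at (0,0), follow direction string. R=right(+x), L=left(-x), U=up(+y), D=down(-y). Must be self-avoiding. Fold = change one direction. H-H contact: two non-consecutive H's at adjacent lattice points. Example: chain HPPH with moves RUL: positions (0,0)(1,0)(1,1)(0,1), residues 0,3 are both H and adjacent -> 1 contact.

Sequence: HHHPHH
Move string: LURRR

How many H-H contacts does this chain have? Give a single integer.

Positions: [(0, 0), (-1, 0), (-1, 1), (0, 1), (1, 1), (2, 1)]
No H-H contacts found.

Answer: 0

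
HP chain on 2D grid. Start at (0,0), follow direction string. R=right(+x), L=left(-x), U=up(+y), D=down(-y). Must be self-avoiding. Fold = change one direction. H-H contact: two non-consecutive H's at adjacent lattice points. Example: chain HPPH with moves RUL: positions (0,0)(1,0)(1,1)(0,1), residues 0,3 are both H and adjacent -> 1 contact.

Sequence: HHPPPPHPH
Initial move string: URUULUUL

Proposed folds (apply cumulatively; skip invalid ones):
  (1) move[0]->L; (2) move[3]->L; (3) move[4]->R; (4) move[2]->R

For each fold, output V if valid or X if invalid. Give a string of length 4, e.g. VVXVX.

Answer: XVXX

Derivation:
Initial: URUULUUL -> [(0, 0), (0, 1), (1, 1), (1, 2), (1, 3), (0, 3), (0, 4), (0, 5), (-1, 5)]
Fold 1: move[0]->L => LRUULUUL INVALID (collision), skipped
Fold 2: move[3]->L => URULLUUL VALID
Fold 3: move[4]->R => URULRUUL INVALID (collision), skipped
Fold 4: move[2]->R => URRLLUUL INVALID (collision), skipped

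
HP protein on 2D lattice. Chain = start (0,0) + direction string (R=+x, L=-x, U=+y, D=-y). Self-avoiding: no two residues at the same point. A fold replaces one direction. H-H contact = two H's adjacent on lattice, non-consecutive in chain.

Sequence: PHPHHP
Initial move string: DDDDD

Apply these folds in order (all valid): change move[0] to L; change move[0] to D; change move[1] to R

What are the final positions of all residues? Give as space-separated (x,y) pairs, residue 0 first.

Answer: (0,0) (0,-1) (1,-1) (1,-2) (1,-3) (1,-4)

Derivation:
Initial moves: DDDDD
Fold: move[0]->L => LDDDD (positions: [(0, 0), (-1, 0), (-1, -1), (-1, -2), (-1, -3), (-1, -4)])
Fold: move[0]->D => DDDDD (positions: [(0, 0), (0, -1), (0, -2), (0, -3), (0, -4), (0, -5)])
Fold: move[1]->R => DRDDD (positions: [(0, 0), (0, -1), (1, -1), (1, -2), (1, -3), (1, -4)])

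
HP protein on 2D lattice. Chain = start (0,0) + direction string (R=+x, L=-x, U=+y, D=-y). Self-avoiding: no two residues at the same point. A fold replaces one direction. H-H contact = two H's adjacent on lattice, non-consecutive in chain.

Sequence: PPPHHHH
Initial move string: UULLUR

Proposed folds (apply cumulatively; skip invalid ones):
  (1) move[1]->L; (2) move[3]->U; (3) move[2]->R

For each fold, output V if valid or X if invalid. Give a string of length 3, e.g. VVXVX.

Answer: VVX

Derivation:
Initial: UULLUR -> [(0, 0), (0, 1), (0, 2), (-1, 2), (-2, 2), (-2, 3), (-1, 3)]
Fold 1: move[1]->L => ULLLUR VALID
Fold 2: move[3]->U => ULLUUR VALID
Fold 3: move[2]->R => ULRUUR INVALID (collision), skipped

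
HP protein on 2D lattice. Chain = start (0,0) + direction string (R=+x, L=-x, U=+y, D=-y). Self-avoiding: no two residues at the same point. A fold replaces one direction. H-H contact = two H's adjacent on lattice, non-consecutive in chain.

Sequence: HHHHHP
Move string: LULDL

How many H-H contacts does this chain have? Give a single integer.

Positions: [(0, 0), (-1, 0), (-1, 1), (-2, 1), (-2, 0), (-3, 0)]
H-H contact: residue 1 @(-1,0) - residue 4 @(-2, 0)

Answer: 1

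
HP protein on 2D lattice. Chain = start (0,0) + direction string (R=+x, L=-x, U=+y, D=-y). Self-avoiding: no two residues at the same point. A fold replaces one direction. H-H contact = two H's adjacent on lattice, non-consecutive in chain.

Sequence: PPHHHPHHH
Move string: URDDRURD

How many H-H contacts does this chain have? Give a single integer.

Positions: [(0, 0), (0, 1), (1, 1), (1, 0), (1, -1), (2, -1), (2, 0), (3, 0), (3, -1)]
H-H contact: residue 3 @(1,0) - residue 6 @(2, 0)

Answer: 1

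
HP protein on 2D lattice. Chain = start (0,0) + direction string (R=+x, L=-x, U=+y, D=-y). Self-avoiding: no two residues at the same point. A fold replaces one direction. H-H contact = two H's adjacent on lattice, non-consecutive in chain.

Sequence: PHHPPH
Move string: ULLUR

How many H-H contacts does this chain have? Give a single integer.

Positions: [(0, 0), (0, 1), (-1, 1), (-2, 1), (-2, 2), (-1, 2)]
H-H contact: residue 2 @(-1,1) - residue 5 @(-1, 2)

Answer: 1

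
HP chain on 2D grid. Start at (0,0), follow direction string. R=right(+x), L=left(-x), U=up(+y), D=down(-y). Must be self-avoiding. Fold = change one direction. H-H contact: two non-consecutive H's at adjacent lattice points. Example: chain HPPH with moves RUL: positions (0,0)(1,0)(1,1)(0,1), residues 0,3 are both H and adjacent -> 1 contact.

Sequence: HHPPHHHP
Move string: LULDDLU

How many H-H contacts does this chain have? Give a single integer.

Answer: 1

Derivation:
Positions: [(0, 0), (-1, 0), (-1, 1), (-2, 1), (-2, 0), (-2, -1), (-3, -1), (-3, 0)]
H-H contact: residue 1 @(-1,0) - residue 4 @(-2, 0)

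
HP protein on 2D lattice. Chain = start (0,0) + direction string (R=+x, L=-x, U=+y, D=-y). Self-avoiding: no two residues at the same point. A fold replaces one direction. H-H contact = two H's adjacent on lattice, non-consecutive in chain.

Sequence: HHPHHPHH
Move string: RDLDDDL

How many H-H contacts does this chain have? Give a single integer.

Answer: 1

Derivation:
Positions: [(0, 0), (1, 0), (1, -1), (0, -1), (0, -2), (0, -3), (0, -4), (-1, -4)]
H-H contact: residue 0 @(0,0) - residue 3 @(0, -1)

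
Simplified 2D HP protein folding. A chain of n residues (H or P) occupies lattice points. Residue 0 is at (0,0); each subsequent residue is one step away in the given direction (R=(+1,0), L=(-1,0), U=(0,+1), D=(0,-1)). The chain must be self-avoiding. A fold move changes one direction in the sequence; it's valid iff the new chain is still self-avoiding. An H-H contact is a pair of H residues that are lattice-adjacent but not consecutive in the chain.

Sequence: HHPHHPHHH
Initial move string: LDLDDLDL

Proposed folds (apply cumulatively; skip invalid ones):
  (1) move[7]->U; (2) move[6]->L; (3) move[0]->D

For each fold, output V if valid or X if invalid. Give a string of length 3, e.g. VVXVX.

Initial: LDLDDLDL -> [(0, 0), (-1, 0), (-1, -1), (-2, -1), (-2, -2), (-2, -3), (-3, -3), (-3, -4), (-4, -4)]
Fold 1: move[7]->U => LDLDDLDU INVALID (collision), skipped
Fold 2: move[6]->L => LDLDDLLL VALID
Fold 3: move[0]->D => DDLDDLLL VALID

Answer: XVV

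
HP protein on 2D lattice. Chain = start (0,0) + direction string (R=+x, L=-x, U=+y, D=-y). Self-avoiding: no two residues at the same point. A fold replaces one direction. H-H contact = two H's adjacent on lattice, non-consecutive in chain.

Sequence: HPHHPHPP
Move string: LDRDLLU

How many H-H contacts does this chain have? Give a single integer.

Answer: 2

Derivation:
Positions: [(0, 0), (-1, 0), (-1, -1), (0, -1), (0, -2), (-1, -2), (-2, -2), (-2, -1)]
H-H contact: residue 0 @(0,0) - residue 3 @(0, -1)
H-H contact: residue 2 @(-1,-1) - residue 5 @(-1, -2)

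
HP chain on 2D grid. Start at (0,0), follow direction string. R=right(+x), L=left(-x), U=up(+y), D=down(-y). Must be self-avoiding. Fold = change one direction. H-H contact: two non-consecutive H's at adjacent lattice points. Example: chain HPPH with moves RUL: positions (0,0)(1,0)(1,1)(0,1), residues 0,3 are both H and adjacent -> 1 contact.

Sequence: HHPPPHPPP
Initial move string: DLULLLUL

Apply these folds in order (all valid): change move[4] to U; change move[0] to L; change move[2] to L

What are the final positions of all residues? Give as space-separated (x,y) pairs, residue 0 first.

Answer: (0,0) (-1,0) (-2,0) (-3,0) (-4,0) (-4,1) (-5,1) (-5,2) (-6,2)

Derivation:
Initial moves: DLULLLUL
Fold: move[4]->U => DLULULUL (positions: [(0, 0), (0, -1), (-1, -1), (-1, 0), (-2, 0), (-2, 1), (-3, 1), (-3, 2), (-4, 2)])
Fold: move[0]->L => LLULULUL (positions: [(0, 0), (-1, 0), (-2, 0), (-2, 1), (-3, 1), (-3, 2), (-4, 2), (-4, 3), (-5, 3)])
Fold: move[2]->L => LLLLULUL (positions: [(0, 0), (-1, 0), (-2, 0), (-3, 0), (-4, 0), (-4, 1), (-5, 1), (-5, 2), (-6, 2)])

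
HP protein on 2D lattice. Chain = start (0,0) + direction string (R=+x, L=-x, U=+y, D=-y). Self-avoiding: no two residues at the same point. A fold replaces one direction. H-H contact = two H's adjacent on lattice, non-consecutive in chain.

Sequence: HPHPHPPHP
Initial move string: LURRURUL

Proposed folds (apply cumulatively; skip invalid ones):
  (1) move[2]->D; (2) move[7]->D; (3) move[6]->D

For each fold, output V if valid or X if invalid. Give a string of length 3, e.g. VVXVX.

Initial: LURRURUL -> [(0, 0), (-1, 0), (-1, 1), (0, 1), (1, 1), (1, 2), (2, 2), (2, 3), (1, 3)]
Fold 1: move[2]->D => LUDRURUL INVALID (collision), skipped
Fold 2: move[7]->D => LURRURUD INVALID (collision), skipped
Fold 3: move[6]->D => LURRURDL INVALID (collision), skipped

Answer: XXX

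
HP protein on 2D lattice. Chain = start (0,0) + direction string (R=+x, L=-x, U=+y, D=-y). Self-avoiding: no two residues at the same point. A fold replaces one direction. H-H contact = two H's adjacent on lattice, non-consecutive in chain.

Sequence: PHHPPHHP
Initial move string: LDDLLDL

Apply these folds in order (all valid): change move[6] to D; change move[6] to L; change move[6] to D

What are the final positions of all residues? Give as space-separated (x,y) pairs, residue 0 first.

Initial moves: LDDLLDL
Fold: move[6]->D => LDDLLDD (positions: [(0, 0), (-1, 0), (-1, -1), (-1, -2), (-2, -2), (-3, -2), (-3, -3), (-3, -4)])
Fold: move[6]->L => LDDLLDL (positions: [(0, 0), (-1, 0), (-1, -1), (-1, -2), (-2, -2), (-3, -2), (-3, -3), (-4, -3)])
Fold: move[6]->D => LDDLLDD (positions: [(0, 0), (-1, 0), (-1, -1), (-1, -2), (-2, -2), (-3, -2), (-3, -3), (-3, -4)])

Answer: (0,0) (-1,0) (-1,-1) (-1,-2) (-2,-2) (-3,-2) (-3,-3) (-3,-4)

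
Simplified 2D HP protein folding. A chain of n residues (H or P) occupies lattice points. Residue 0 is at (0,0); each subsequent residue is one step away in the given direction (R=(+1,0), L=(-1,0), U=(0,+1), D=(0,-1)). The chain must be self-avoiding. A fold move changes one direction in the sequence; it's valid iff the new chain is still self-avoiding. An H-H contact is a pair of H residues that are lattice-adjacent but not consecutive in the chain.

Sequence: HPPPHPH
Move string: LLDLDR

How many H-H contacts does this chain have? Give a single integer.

Answer: 0

Derivation:
Positions: [(0, 0), (-1, 0), (-2, 0), (-2, -1), (-3, -1), (-3, -2), (-2, -2)]
No H-H contacts found.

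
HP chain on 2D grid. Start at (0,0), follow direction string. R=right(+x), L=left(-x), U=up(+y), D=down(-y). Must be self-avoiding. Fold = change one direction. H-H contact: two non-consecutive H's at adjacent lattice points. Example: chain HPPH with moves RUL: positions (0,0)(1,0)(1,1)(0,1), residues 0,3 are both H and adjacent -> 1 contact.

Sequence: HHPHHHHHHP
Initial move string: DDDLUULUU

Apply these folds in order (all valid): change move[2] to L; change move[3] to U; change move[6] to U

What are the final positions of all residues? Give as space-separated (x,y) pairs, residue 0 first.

Answer: (0,0) (0,-1) (0,-2) (-1,-2) (-1,-1) (-1,0) (-1,1) (-1,2) (-1,3) (-1,4)

Derivation:
Initial moves: DDDLUULUU
Fold: move[2]->L => DDLLUULUU (positions: [(0, 0), (0, -1), (0, -2), (-1, -2), (-2, -2), (-2, -1), (-2, 0), (-3, 0), (-3, 1), (-3, 2)])
Fold: move[3]->U => DDLUUULUU (positions: [(0, 0), (0, -1), (0, -2), (-1, -2), (-1, -1), (-1, 0), (-1, 1), (-2, 1), (-2, 2), (-2, 3)])
Fold: move[6]->U => DDLUUUUUU (positions: [(0, 0), (0, -1), (0, -2), (-1, -2), (-1, -1), (-1, 0), (-1, 1), (-1, 2), (-1, 3), (-1, 4)])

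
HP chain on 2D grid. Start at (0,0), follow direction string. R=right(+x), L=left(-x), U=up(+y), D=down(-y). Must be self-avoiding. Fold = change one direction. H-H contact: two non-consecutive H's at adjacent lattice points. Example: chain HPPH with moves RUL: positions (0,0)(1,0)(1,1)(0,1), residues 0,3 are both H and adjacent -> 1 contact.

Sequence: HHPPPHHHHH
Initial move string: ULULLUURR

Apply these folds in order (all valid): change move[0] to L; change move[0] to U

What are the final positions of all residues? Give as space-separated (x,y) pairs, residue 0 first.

Answer: (0,0) (0,1) (-1,1) (-1,2) (-2,2) (-3,2) (-3,3) (-3,4) (-2,4) (-1,4)

Derivation:
Initial moves: ULULLUURR
Fold: move[0]->L => LLULLUURR (positions: [(0, 0), (-1, 0), (-2, 0), (-2, 1), (-3, 1), (-4, 1), (-4, 2), (-4, 3), (-3, 3), (-2, 3)])
Fold: move[0]->U => ULULLUURR (positions: [(0, 0), (0, 1), (-1, 1), (-1, 2), (-2, 2), (-3, 2), (-3, 3), (-3, 4), (-2, 4), (-1, 4)])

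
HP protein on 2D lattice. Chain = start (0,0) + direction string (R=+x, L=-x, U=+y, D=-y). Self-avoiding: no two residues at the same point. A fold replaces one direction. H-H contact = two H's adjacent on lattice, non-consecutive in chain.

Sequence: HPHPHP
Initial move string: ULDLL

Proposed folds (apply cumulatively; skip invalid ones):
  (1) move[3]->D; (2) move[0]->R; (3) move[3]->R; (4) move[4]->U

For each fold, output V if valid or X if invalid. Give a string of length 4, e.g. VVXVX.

Answer: VXXX

Derivation:
Initial: ULDLL -> [(0, 0), (0, 1), (-1, 1), (-1, 0), (-2, 0), (-3, 0)]
Fold 1: move[3]->D => ULDDL VALID
Fold 2: move[0]->R => RLDDL INVALID (collision), skipped
Fold 3: move[3]->R => ULDRL INVALID (collision), skipped
Fold 4: move[4]->U => ULDDU INVALID (collision), skipped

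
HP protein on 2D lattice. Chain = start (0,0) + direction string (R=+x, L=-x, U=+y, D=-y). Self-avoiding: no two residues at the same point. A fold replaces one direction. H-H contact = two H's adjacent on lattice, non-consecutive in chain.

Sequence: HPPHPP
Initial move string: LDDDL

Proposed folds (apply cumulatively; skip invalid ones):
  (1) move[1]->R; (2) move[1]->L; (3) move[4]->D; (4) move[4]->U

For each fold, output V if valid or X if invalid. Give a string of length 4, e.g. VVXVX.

Initial: LDDDL -> [(0, 0), (-1, 0), (-1, -1), (-1, -2), (-1, -3), (-2, -3)]
Fold 1: move[1]->R => LRDDL INVALID (collision), skipped
Fold 2: move[1]->L => LLDDL VALID
Fold 3: move[4]->D => LLDDD VALID
Fold 4: move[4]->U => LLDDU INVALID (collision), skipped

Answer: XVVX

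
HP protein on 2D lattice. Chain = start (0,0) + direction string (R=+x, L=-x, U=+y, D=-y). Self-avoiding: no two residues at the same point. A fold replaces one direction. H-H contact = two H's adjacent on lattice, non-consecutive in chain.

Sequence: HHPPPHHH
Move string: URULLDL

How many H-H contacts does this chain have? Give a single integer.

Positions: [(0, 0), (0, 1), (1, 1), (1, 2), (0, 2), (-1, 2), (-1, 1), (-2, 1)]
H-H contact: residue 1 @(0,1) - residue 6 @(-1, 1)

Answer: 1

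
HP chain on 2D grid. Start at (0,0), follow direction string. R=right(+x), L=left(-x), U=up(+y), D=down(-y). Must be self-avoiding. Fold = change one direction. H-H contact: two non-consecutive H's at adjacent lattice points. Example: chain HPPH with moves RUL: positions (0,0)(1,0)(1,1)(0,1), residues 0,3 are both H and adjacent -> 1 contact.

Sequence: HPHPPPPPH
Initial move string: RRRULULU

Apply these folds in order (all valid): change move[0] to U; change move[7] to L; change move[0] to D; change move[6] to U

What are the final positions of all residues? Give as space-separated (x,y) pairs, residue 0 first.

Answer: (0,0) (0,-1) (1,-1) (2,-1) (2,0) (1,0) (1,1) (1,2) (0,2)

Derivation:
Initial moves: RRRULULU
Fold: move[0]->U => URRULULU (positions: [(0, 0), (0, 1), (1, 1), (2, 1), (2, 2), (1, 2), (1, 3), (0, 3), (0, 4)])
Fold: move[7]->L => URRULULL (positions: [(0, 0), (0, 1), (1, 1), (2, 1), (2, 2), (1, 2), (1, 3), (0, 3), (-1, 3)])
Fold: move[0]->D => DRRULULL (positions: [(0, 0), (0, -1), (1, -1), (2, -1), (2, 0), (1, 0), (1, 1), (0, 1), (-1, 1)])
Fold: move[6]->U => DRRULUUL (positions: [(0, 0), (0, -1), (1, -1), (2, -1), (2, 0), (1, 0), (1, 1), (1, 2), (0, 2)])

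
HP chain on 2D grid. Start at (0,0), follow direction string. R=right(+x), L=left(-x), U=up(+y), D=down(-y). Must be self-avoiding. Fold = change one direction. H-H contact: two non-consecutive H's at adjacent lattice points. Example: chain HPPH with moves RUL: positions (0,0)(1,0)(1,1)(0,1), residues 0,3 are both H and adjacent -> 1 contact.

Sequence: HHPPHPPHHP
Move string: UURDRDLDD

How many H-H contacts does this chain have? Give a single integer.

Positions: [(0, 0), (0, 1), (0, 2), (1, 2), (1, 1), (2, 1), (2, 0), (1, 0), (1, -1), (1, -2)]
H-H contact: residue 0 @(0,0) - residue 7 @(1, 0)
H-H contact: residue 1 @(0,1) - residue 4 @(1, 1)
H-H contact: residue 4 @(1,1) - residue 7 @(1, 0)

Answer: 3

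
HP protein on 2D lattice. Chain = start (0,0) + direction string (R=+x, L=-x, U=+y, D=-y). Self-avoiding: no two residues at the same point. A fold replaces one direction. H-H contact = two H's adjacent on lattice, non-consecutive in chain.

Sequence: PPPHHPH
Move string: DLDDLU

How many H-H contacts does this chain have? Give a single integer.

Answer: 1

Derivation:
Positions: [(0, 0), (0, -1), (-1, -1), (-1, -2), (-1, -3), (-2, -3), (-2, -2)]
H-H contact: residue 3 @(-1,-2) - residue 6 @(-2, -2)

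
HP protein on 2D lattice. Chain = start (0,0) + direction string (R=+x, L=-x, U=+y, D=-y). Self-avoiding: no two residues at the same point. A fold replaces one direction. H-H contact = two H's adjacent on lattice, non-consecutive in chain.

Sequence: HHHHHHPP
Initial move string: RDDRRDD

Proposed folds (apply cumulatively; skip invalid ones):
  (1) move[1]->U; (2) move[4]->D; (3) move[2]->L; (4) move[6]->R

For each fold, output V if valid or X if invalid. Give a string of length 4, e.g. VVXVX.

Answer: XVXV

Derivation:
Initial: RDDRRDD -> [(0, 0), (1, 0), (1, -1), (1, -2), (2, -2), (3, -2), (3, -3), (3, -4)]
Fold 1: move[1]->U => RUDRRDD INVALID (collision), skipped
Fold 2: move[4]->D => RDDRDDD VALID
Fold 3: move[2]->L => RDLRDDD INVALID (collision), skipped
Fold 4: move[6]->R => RDDRDDR VALID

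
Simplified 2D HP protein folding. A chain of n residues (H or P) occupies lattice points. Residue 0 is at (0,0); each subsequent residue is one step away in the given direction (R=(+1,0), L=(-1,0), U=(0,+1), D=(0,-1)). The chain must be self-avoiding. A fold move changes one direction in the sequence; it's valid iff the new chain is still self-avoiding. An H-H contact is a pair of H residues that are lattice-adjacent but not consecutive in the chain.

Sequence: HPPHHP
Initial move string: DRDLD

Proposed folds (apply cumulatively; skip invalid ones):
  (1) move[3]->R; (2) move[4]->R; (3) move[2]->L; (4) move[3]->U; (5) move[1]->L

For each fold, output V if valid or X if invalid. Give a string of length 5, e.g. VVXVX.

Initial: DRDLD -> [(0, 0), (0, -1), (1, -1), (1, -2), (0, -2), (0, -3)]
Fold 1: move[3]->R => DRDRD VALID
Fold 2: move[4]->R => DRDRR VALID
Fold 3: move[2]->L => DRLRR INVALID (collision), skipped
Fold 4: move[3]->U => DRDUR INVALID (collision), skipped
Fold 5: move[1]->L => DLDRR VALID

Answer: VVXXV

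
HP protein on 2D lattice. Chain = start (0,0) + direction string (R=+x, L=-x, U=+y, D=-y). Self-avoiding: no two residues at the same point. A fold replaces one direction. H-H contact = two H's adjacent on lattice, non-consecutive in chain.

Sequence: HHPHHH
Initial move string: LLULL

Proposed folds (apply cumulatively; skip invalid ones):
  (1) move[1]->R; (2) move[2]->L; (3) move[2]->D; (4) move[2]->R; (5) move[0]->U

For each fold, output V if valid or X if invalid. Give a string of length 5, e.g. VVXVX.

Initial: LLULL -> [(0, 0), (-1, 0), (-2, 0), (-2, 1), (-3, 1), (-4, 1)]
Fold 1: move[1]->R => LRULL INVALID (collision), skipped
Fold 2: move[2]->L => LLLLL VALID
Fold 3: move[2]->D => LLDLL VALID
Fold 4: move[2]->R => LLRLL INVALID (collision), skipped
Fold 5: move[0]->U => ULDLL VALID

Answer: XVVXV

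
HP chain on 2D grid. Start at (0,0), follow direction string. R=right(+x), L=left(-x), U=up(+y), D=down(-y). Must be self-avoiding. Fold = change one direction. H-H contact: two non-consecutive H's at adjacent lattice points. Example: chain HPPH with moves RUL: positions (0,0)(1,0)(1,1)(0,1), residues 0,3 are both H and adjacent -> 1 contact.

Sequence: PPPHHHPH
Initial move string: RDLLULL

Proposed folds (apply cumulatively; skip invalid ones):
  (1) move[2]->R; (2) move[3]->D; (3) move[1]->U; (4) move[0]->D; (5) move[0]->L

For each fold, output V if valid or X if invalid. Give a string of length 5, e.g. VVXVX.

Answer: XXVXV

Derivation:
Initial: RDLLULL -> [(0, 0), (1, 0), (1, -1), (0, -1), (-1, -1), (-1, 0), (-2, 0), (-3, 0)]
Fold 1: move[2]->R => RDRLULL INVALID (collision), skipped
Fold 2: move[3]->D => RDLDULL INVALID (collision), skipped
Fold 3: move[1]->U => RULLULL VALID
Fold 4: move[0]->D => DULLULL INVALID (collision), skipped
Fold 5: move[0]->L => LULLULL VALID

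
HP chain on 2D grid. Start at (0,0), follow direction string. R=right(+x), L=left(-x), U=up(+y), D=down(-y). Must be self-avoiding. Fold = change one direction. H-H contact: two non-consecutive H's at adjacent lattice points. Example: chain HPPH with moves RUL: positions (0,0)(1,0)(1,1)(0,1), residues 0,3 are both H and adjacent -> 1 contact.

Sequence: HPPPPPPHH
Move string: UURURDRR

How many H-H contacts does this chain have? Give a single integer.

Answer: 0

Derivation:
Positions: [(0, 0), (0, 1), (0, 2), (1, 2), (1, 3), (2, 3), (2, 2), (3, 2), (4, 2)]
No H-H contacts found.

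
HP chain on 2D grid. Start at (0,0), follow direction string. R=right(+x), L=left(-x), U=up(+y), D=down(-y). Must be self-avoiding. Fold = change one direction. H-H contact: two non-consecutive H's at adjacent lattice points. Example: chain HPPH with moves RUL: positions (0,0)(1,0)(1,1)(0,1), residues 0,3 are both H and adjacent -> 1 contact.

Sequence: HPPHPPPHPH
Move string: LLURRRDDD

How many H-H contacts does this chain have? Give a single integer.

Answer: 1

Derivation:
Positions: [(0, 0), (-1, 0), (-2, 0), (-2, 1), (-1, 1), (0, 1), (1, 1), (1, 0), (1, -1), (1, -2)]
H-H contact: residue 0 @(0,0) - residue 7 @(1, 0)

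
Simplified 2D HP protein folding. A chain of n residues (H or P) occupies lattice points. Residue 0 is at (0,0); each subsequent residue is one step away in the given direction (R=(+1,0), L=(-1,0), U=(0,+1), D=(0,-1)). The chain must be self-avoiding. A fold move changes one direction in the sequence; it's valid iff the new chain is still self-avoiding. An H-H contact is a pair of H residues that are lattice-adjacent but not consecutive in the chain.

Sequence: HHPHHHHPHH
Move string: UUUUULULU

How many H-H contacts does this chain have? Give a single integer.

Positions: [(0, 0), (0, 1), (0, 2), (0, 3), (0, 4), (0, 5), (-1, 5), (-1, 6), (-2, 6), (-2, 7)]
No H-H contacts found.

Answer: 0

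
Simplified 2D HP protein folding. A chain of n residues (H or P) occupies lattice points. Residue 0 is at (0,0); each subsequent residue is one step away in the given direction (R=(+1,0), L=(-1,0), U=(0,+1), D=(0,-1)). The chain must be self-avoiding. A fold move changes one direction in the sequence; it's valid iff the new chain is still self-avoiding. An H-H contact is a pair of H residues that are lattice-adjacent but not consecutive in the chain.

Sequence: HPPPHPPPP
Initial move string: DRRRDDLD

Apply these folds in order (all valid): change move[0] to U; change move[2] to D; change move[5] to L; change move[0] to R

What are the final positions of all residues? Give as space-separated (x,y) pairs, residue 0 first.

Initial moves: DRRRDDLD
Fold: move[0]->U => URRRDDLD (positions: [(0, 0), (0, 1), (1, 1), (2, 1), (3, 1), (3, 0), (3, -1), (2, -1), (2, -2)])
Fold: move[2]->D => URDRDDLD (positions: [(0, 0), (0, 1), (1, 1), (1, 0), (2, 0), (2, -1), (2, -2), (1, -2), (1, -3)])
Fold: move[5]->L => URDRDLLD (positions: [(0, 0), (0, 1), (1, 1), (1, 0), (2, 0), (2, -1), (1, -1), (0, -1), (0, -2)])
Fold: move[0]->R => RRDRDLLD (positions: [(0, 0), (1, 0), (2, 0), (2, -1), (3, -1), (3, -2), (2, -2), (1, -2), (1, -3)])

Answer: (0,0) (1,0) (2,0) (2,-1) (3,-1) (3,-2) (2,-2) (1,-2) (1,-3)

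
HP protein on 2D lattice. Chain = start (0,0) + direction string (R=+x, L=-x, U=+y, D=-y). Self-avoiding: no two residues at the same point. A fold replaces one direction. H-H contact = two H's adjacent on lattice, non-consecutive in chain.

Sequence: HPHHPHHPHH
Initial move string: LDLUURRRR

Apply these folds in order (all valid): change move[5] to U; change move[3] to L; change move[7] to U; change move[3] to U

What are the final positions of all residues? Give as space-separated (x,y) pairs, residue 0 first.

Answer: (0,0) (-1,0) (-1,-1) (-2,-1) (-2,0) (-2,1) (-2,2) (-1,2) (-1,3) (0,3)

Derivation:
Initial moves: LDLUURRRR
Fold: move[5]->U => LDLUUURRR (positions: [(0, 0), (-1, 0), (-1, -1), (-2, -1), (-2, 0), (-2, 1), (-2, 2), (-1, 2), (0, 2), (1, 2)])
Fold: move[3]->L => LDLLUURRR (positions: [(0, 0), (-1, 0), (-1, -1), (-2, -1), (-3, -1), (-3, 0), (-3, 1), (-2, 1), (-1, 1), (0, 1)])
Fold: move[7]->U => LDLLUURUR (positions: [(0, 0), (-1, 0), (-1, -1), (-2, -1), (-3, -1), (-3, 0), (-3, 1), (-2, 1), (-2, 2), (-1, 2)])
Fold: move[3]->U => LDLUUURUR (positions: [(0, 0), (-1, 0), (-1, -1), (-2, -1), (-2, 0), (-2, 1), (-2, 2), (-1, 2), (-1, 3), (0, 3)])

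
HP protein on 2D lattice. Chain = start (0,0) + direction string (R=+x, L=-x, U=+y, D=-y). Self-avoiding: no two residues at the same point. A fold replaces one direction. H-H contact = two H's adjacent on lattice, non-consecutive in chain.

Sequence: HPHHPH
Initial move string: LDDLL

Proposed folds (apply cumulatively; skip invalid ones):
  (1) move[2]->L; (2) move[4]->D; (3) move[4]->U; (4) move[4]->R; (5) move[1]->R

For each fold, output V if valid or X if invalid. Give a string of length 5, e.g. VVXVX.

Answer: VVVXX

Derivation:
Initial: LDDLL -> [(0, 0), (-1, 0), (-1, -1), (-1, -2), (-2, -2), (-3, -2)]
Fold 1: move[2]->L => LDLLL VALID
Fold 2: move[4]->D => LDLLD VALID
Fold 3: move[4]->U => LDLLU VALID
Fold 4: move[4]->R => LDLLR INVALID (collision), skipped
Fold 5: move[1]->R => LRLLU INVALID (collision), skipped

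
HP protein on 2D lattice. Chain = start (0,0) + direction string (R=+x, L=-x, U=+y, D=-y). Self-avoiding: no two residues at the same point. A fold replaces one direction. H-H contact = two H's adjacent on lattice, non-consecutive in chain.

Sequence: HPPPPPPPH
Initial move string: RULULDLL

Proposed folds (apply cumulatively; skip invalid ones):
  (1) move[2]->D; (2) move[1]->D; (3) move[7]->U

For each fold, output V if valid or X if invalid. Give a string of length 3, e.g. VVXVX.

Answer: XXV

Derivation:
Initial: RULULDLL -> [(0, 0), (1, 0), (1, 1), (0, 1), (0, 2), (-1, 2), (-1, 1), (-2, 1), (-3, 1)]
Fold 1: move[2]->D => RUDULDLL INVALID (collision), skipped
Fold 2: move[1]->D => RDLULDLL INVALID (collision), skipped
Fold 3: move[7]->U => RULULDLU VALID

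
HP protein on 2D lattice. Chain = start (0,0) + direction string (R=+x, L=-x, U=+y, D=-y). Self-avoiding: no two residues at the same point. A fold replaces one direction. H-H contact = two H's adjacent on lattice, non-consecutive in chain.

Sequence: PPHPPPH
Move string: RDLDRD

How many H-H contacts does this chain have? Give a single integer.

Answer: 0

Derivation:
Positions: [(0, 0), (1, 0), (1, -1), (0, -1), (0, -2), (1, -2), (1, -3)]
No H-H contacts found.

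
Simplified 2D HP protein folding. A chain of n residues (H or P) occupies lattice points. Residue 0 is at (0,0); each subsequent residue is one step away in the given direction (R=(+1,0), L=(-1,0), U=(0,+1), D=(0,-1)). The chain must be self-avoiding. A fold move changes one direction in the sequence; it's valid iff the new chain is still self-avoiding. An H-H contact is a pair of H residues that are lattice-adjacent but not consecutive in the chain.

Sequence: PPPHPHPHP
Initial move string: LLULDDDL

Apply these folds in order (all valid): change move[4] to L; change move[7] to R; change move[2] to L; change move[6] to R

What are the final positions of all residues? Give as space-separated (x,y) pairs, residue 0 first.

Initial moves: LLULDDDL
Fold: move[4]->L => LLULLDDL (positions: [(0, 0), (-1, 0), (-2, 0), (-2, 1), (-3, 1), (-4, 1), (-4, 0), (-4, -1), (-5, -1)])
Fold: move[7]->R => LLULLDDR (positions: [(0, 0), (-1, 0), (-2, 0), (-2, 1), (-3, 1), (-4, 1), (-4, 0), (-4, -1), (-3, -1)])
Fold: move[2]->L => LLLLLDDR (positions: [(0, 0), (-1, 0), (-2, 0), (-3, 0), (-4, 0), (-5, 0), (-5, -1), (-5, -2), (-4, -2)])
Fold: move[6]->R => LLLLLDRR (positions: [(0, 0), (-1, 0), (-2, 0), (-3, 0), (-4, 0), (-5, 0), (-5, -1), (-4, -1), (-3, -1)])

Answer: (0,0) (-1,0) (-2,0) (-3,0) (-4,0) (-5,0) (-5,-1) (-4,-1) (-3,-1)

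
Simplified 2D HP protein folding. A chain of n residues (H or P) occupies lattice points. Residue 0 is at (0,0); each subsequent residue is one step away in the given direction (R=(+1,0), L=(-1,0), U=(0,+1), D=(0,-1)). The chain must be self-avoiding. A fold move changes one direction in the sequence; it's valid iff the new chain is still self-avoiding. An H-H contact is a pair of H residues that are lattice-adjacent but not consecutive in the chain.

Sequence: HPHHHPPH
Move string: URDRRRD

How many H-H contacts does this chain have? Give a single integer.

Answer: 1

Derivation:
Positions: [(0, 0), (0, 1), (1, 1), (1, 0), (2, 0), (3, 0), (4, 0), (4, -1)]
H-H contact: residue 0 @(0,0) - residue 3 @(1, 0)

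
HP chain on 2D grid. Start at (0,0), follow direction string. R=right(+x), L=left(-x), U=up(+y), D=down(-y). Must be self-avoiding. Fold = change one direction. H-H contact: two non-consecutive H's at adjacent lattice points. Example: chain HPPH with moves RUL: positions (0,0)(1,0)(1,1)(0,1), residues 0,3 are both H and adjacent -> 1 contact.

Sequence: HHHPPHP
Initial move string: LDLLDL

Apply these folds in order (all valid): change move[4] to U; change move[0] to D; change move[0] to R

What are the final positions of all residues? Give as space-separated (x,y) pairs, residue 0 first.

Initial moves: LDLLDL
Fold: move[4]->U => LDLLUL (positions: [(0, 0), (-1, 0), (-1, -1), (-2, -1), (-3, -1), (-3, 0), (-4, 0)])
Fold: move[0]->D => DDLLUL (positions: [(0, 0), (0, -1), (0, -2), (-1, -2), (-2, -2), (-2, -1), (-3, -1)])
Fold: move[0]->R => RDLLUL (positions: [(0, 0), (1, 0), (1, -1), (0, -1), (-1, -1), (-1, 0), (-2, 0)])

Answer: (0,0) (1,0) (1,-1) (0,-1) (-1,-1) (-1,0) (-2,0)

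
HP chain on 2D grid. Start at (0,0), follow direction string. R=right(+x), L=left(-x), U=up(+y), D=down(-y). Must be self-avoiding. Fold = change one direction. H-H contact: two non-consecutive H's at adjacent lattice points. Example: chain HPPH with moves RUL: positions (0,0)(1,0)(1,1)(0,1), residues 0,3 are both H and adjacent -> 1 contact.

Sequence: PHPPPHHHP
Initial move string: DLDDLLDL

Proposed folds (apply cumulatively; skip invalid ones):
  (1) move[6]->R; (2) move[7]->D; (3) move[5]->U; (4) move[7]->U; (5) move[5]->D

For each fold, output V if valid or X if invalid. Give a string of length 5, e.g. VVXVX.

Answer: XVXXV

Derivation:
Initial: DLDDLLDL -> [(0, 0), (0, -1), (-1, -1), (-1, -2), (-1, -3), (-2, -3), (-3, -3), (-3, -4), (-4, -4)]
Fold 1: move[6]->R => DLDDLLRL INVALID (collision), skipped
Fold 2: move[7]->D => DLDDLLDD VALID
Fold 3: move[5]->U => DLDDLUDD INVALID (collision), skipped
Fold 4: move[7]->U => DLDDLLDU INVALID (collision), skipped
Fold 5: move[5]->D => DLDDLDDD VALID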